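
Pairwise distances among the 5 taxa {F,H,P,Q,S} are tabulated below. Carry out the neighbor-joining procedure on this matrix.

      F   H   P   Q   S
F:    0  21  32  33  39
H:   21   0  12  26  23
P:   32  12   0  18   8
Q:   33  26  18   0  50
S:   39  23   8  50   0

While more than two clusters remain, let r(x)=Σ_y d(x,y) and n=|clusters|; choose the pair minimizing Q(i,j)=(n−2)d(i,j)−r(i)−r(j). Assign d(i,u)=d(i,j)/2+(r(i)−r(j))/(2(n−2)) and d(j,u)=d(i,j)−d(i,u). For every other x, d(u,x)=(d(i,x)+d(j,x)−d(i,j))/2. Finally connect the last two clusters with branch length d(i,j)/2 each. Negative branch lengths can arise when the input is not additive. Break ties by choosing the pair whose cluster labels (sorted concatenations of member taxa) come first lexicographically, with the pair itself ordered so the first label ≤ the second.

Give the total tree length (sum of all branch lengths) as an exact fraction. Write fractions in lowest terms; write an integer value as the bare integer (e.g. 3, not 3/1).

iteration 1: select P,S (d=8, Q=-166); attach at lengths (-13/3, 37/3); label the merged cluster PS
  updated: d(F,PS)=63/2, d(H,PS)=27/2, d(PS,Q)=30
iteration 2: select F,Q (d=33, Q=-217/2); attach at lengths (125/8, 139/8); label the merged cluster FQ
  updated: d(FQ,H)=7, d(FQ,PS)=57/4
iteration 3: select FQ,H (d=7, Q=-139/4); attach at lengths (31/8, 25/8); label the merged cluster FHQ
  updated: d(FHQ,PS)=83/8
iteration 4: select FHQ,PS (d=83/8); attach at lengths (83/16, 83/16); label the merged cluster FHPQS
final tree: (((F:125/8,Q:139/8):31/8,H:25/8):83/16,(P:-13/3,S:37/3):83/16)
total length: 467/8

467/8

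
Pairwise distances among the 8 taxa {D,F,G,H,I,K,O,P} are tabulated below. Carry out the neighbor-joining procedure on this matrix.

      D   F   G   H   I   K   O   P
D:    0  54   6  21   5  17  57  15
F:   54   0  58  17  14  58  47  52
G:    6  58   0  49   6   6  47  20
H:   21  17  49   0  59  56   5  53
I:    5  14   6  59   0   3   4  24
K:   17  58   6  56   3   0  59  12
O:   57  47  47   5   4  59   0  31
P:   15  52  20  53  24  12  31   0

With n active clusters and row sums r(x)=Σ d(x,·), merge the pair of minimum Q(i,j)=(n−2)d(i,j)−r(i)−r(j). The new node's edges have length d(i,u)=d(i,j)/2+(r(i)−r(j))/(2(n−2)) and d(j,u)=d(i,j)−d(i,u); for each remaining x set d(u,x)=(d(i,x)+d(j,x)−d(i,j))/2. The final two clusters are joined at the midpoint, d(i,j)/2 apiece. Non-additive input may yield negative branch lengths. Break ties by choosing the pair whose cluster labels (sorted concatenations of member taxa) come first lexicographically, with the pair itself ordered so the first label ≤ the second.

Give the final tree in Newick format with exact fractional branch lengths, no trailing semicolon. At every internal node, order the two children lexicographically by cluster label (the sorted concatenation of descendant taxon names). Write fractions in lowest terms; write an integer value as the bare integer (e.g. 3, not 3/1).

(((D:177/64,((F:89/5,(H:10/3,O:5/3):117/10):517/32,I:-301/32):743/64):111/64,G:201/64):247/128,(K:151/48,P:425/48):247/128)

step 1: merge (H,O) at d=5, Q=-480; branch lengths H→10/3, O→5/3; new cluster HO
  updated: d(D,HO)=73/2, d(F,HO)=59/2, d(G,HO)=91/2, d(HO,I)=29, d(HO,K)=55, d(HO,P)=79/2
step 2: merge (F,HO) at d=59/2, Q=-353; branch lengths F→89/5, HO→117/10; new cluster FHO
  updated: d(D,FHO)=61/2, d(FHO,G)=37, d(FHO,I)=27/4, d(FHO,K)=167/4, d(FHO,P)=31
step 3: merge (FHO,I) at d=27/4, Q=-659/4; branch lengths FHO→517/32, I→-301/32; new cluster FHIO
  updated: d(D,FHIO)=115/8, d(FHIO,G)=145/8, d(FHIO,K)=19, d(FHIO,P)=193/8
step 4: merge (K,P) at d=12, Q=-713/8; branch lengths K→151/48, P→425/48; new cluster KP
  updated: d(D,KP)=10, d(FHIO,KP)=249/16, d(G,KP)=7
step 5: merge (D,FHIO) at d=115/8, Q=-795/16; branch lengths D→177/64, FHIO→743/64; new cluster DFHIO
  updated: d(DFHIO,G)=39/8, d(DFHIO,KP)=179/32
step 6: merge (DFHIO,G) at d=39/8, Q=-559/32; branch lengths DFHIO→111/64, G→201/64; new cluster DFGHIO
  updated: d(DFGHIO,KP)=247/64
step 7: merge (DFGHIO,KP) at d=247/64; branch lengths DFGHIO→247/128, KP→247/128; new cluster DFGHIKOP
final tree: (((D:177/64,((F:89/5,(H:10/3,O:5/3):117/10):517/32,I:-301/32):743/64):111/64,G:201/64):247/128,(K:151/48,P:425/48):247/128)
total length: 4887/64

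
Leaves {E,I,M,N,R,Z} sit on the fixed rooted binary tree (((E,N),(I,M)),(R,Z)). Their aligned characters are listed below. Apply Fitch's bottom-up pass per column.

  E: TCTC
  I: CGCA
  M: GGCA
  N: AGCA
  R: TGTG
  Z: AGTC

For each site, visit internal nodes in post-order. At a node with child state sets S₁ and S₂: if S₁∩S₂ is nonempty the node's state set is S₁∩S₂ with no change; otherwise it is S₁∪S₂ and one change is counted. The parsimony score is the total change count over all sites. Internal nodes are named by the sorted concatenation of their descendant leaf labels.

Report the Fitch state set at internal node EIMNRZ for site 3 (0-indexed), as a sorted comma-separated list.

A,C,G

EN@0: {T} ∪ {A} = {A,T} (union, +1)
IM@0: {C} ∪ {G} = {C,G} (union, +1)
EIMN@0: {A,T} ∪ {C,G} = {A,C,G,T} (union, +1)
RZ@0: {T} ∪ {A} = {A,T} (union, +1)
EIMNRZ@0: {A,C,G,T} ∩ {A,T} = {A,T} (intersection, +0)
EN@1: {C} ∪ {G} = {C,G} (union, +1)
IM@1: {G} ∩ {G} = {G} (intersection, +0)
EIMN@1: {C,G} ∩ {G} = {G} (intersection, +0)
RZ@1: {G} ∩ {G} = {G} (intersection, +0)
EIMNRZ@1: {G} ∩ {G} = {G} (intersection, +0)
EN@2: {T} ∪ {C} = {C,T} (union, +1)
IM@2: {C} ∩ {C} = {C} (intersection, +0)
EIMN@2: {C,T} ∩ {C} = {C} (intersection, +0)
RZ@2: {T} ∩ {T} = {T} (intersection, +0)
EIMNRZ@2: {C} ∪ {T} = {C,T} (union, +1)
EN@3: {C} ∪ {A} = {A,C} (union, +1)
IM@3: {A} ∩ {A} = {A} (intersection, +0)
EIMN@3: {A,C} ∩ {A} = {A} (intersection, +0)
RZ@3: {G} ∪ {C} = {C,G} (union, +1)
EIMNRZ@3: {A} ∪ {C,G} = {A,C,G} (union, +1)
per-site changes: [4, 1, 2, 3]; total = 10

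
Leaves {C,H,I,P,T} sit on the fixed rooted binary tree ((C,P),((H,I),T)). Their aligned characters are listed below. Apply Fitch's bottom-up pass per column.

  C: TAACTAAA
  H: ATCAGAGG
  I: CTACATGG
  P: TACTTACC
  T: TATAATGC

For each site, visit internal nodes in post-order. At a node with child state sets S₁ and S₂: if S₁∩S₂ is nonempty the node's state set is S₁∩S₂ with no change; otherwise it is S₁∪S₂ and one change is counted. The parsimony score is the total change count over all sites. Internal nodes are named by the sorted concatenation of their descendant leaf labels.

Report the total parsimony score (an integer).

[col 0] CP: children C:{T}, P:{T} ∩→ {T}; cost 0
[col 0] HI: children H:{A}, I:{C} ∪→ {A,C}; cost 1
[col 0] HIT: children HI:{A,C}, T:{T} ∪→ {A,C,T}; cost 1
[col 0] CHIPT: children CP:{T}, HIT:{A,C,T} ∩→ {T}; cost 0
[col 1] CP: children C:{A}, P:{A} ∩→ {A}; cost 0
[col 1] HI: children H:{T}, I:{T} ∩→ {T}; cost 0
[col 1] HIT: children HI:{T}, T:{A} ∪→ {A,T}; cost 1
[col 1] CHIPT: children CP:{A}, HIT:{A,T} ∩→ {A}; cost 0
[col 2] CP: children C:{A}, P:{C} ∪→ {A,C}; cost 1
[col 2] HI: children H:{C}, I:{A} ∪→ {A,C}; cost 1
[col 2] HIT: children HI:{A,C}, T:{T} ∪→ {A,C,T}; cost 1
[col 2] CHIPT: children CP:{A,C}, HIT:{A,C,T} ∩→ {A,C}; cost 0
[col 3] CP: children C:{C}, P:{T} ∪→ {C,T}; cost 1
[col 3] HI: children H:{A}, I:{C} ∪→ {A,C}; cost 1
[col 3] HIT: children HI:{A,C}, T:{A} ∩→ {A}; cost 0
[col 3] CHIPT: children CP:{C,T}, HIT:{A} ∪→ {A,C,T}; cost 1
[col 4] CP: children C:{T}, P:{T} ∩→ {T}; cost 0
[col 4] HI: children H:{G}, I:{A} ∪→ {A,G}; cost 1
[col 4] HIT: children HI:{A,G}, T:{A} ∩→ {A}; cost 0
[col 4] CHIPT: children CP:{T}, HIT:{A} ∪→ {A,T}; cost 1
[col 5] CP: children C:{A}, P:{A} ∩→ {A}; cost 0
[col 5] HI: children H:{A}, I:{T} ∪→ {A,T}; cost 1
[col 5] HIT: children HI:{A,T}, T:{T} ∩→ {T}; cost 0
[col 5] CHIPT: children CP:{A}, HIT:{T} ∪→ {A,T}; cost 1
[col 6] CP: children C:{A}, P:{C} ∪→ {A,C}; cost 1
[col 6] HI: children H:{G}, I:{G} ∩→ {G}; cost 0
[col 6] HIT: children HI:{G}, T:{G} ∩→ {G}; cost 0
[col 6] CHIPT: children CP:{A,C}, HIT:{G} ∪→ {A,C,G}; cost 1
[col 7] CP: children C:{A}, P:{C} ∪→ {A,C}; cost 1
[col 7] HI: children H:{G}, I:{G} ∩→ {G}; cost 0
[col 7] HIT: children HI:{G}, T:{C} ∪→ {C,G}; cost 1
[col 7] CHIPT: children CP:{A,C}, HIT:{C,G} ∩→ {C}; cost 0
per-site changes: [2, 1, 3, 3, 2, 2, 2, 2]; total = 17

17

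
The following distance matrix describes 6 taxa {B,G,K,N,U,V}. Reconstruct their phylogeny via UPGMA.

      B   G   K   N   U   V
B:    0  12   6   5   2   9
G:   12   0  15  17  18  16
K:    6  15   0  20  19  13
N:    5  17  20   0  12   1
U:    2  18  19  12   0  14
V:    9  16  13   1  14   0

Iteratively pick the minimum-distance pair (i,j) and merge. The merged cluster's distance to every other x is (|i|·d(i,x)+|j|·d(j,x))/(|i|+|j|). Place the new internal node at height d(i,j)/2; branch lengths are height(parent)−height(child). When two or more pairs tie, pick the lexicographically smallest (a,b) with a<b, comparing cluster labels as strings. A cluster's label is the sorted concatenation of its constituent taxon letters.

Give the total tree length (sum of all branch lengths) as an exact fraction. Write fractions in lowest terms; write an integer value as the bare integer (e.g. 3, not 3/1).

587/20

step 1: merge (N,V) at d=1; branch lengths N→1/2, V→1/2; new cluster NV
  updated: d(B,NV)=7, d(G,NV)=33/2, d(K,NV)=33/2, d(NV,U)=13
step 2: merge (B,U) at d=2; branch lengths B→1, U→1; new cluster BU
  updated: d(BU,G)=15, d(BU,K)=25/2, d(BU,NV)=10
step 3: merge (BU,NV) at d=10; branch lengths BU→4, NV→9/2; new cluster BNUV
  updated: d(BNUV,G)=63/4, d(BNUV,K)=29/2
step 4: merge (BNUV,K) at d=29/2; branch lengths BNUV→9/4, K→29/4; new cluster BKNUV
  updated: d(BKNUV,G)=78/5
step 5: merge (BKNUV,G) at d=78/5; branch lengths BKNUV→11/20, G→39/5; new cluster BGKNUV
final tree: ((((B:1,U:1):4,(N:1/2,V:1/2):9/2):9/4,K:29/4):11/20,G:39/5)
total length: 587/20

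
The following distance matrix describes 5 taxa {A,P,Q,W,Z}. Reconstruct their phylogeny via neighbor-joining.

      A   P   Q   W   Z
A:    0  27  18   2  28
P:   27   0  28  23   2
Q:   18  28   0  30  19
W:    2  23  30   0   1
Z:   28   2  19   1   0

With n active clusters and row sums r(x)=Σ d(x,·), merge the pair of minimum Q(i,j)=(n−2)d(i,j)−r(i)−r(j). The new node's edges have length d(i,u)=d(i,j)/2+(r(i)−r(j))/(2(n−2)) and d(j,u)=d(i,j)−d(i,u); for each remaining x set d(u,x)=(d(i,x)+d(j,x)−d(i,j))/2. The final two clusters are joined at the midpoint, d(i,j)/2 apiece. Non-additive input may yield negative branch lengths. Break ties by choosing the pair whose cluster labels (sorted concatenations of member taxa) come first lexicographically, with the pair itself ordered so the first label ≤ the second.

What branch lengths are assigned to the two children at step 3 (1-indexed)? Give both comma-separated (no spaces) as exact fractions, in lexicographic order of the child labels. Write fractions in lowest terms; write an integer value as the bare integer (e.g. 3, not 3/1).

step 1: merge (A,W) at d=2, Q=-125; branch lengths A→25/6, W→-13/6; new cluster AW
  updated: d(AW,P)=24, d(AW,Q)=23, d(AW,Z)=27/2
step 2: merge (AW,Q) at d=23, Q=-169/2; branch lengths AW→73/8, Q→111/8; new cluster AQW
  updated: d(AQW,P)=29/2, d(AQW,Z)=19/4
step 3: merge (AQW,P) at d=29/2, Q=-85/4; branch lengths AQW→69/8, P→47/8; new cluster APQW
  updated: d(APQW,Z)=-31/8
step 4: merge (APQW,Z) at d=-31/8; branch lengths APQW→-31/16, Z→-31/16; new cluster APQWZ
final tree: ((((A:25/6,W:-13/6):73/8,Q:111/8):69/8,P:47/8):-31/16,Z:-31/16)
total length: 285/8

69/8,47/8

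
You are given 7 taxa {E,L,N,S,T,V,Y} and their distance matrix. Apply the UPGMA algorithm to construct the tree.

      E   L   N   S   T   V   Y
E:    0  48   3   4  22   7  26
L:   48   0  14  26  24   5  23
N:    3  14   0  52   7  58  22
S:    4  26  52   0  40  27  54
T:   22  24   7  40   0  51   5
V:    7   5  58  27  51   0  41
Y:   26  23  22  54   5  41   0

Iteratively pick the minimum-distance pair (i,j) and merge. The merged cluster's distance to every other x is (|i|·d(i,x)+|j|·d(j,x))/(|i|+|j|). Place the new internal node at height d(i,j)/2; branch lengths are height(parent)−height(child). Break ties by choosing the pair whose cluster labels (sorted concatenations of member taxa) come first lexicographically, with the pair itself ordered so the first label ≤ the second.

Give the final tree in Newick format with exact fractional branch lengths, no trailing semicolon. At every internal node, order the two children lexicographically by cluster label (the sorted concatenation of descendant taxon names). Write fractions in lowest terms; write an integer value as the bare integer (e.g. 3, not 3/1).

(((E:3/2,N:3/2):65/8,(T:5/2,Y:5/2):57/8):185/24,((L:5/2,V:5/2):43/4,S:53/4):49/12)

iteration 1: select E,N (d=3); attach at lengths (3/2, 3/2); label the merged cluster EN
  updated: d(EN,L)=31, d(EN,S)=28, d(EN,T)=29/2, d(EN,V)=65/2, d(EN,Y)=24
iteration 2: select L,V (d=5); attach at lengths (5/2, 5/2); label the merged cluster LV
  updated: d(EN,LV)=127/4, d(LV,S)=53/2, d(LV,T)=75/2, d(LV,Y)=32
iteration 3: select T,Y (d=5); attach at lengths (5/2, 5/2); label the merged cluster TY
  updated: d(EN,TY)=77/4, d(LV,TY)=139/4, d(S,TY)=47
iteration 4: select EN,TY (d=77/4); attach at lengths (65/8, 57/8); label the merged cluster ENTY
  updated: d(ENTY,LV)=133/4, d(ENTY,S)=75/2
iteration 5: select LV,S (d=53/2); attach at lengths (43/4, 53/4); label the merged cluster LSV
  updated: d(ENTY,LSV)=104/3
iteration 6: select ENTY,LSV (d=104/3); attach at lengths (185/24, 49/12); label the merged cluster ELNSTVY
final tree: (((E:3/2,N:3/2):65/8,(T:5/2,Y:5/2):57/8):185/24,((L:5/2,V:5/2):43/4,S:53/4):49/12)
total length: 1537/24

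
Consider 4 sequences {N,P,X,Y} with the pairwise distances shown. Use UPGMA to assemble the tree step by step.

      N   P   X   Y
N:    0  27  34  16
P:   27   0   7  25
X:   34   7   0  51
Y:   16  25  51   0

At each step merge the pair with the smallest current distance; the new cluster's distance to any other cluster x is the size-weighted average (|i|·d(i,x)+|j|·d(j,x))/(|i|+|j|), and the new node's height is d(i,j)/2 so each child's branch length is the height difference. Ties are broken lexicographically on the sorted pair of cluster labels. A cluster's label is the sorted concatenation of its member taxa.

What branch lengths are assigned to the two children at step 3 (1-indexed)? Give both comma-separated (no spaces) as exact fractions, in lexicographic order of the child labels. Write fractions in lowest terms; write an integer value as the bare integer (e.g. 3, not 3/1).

iteration 1: select P,X (d=7); attach at lengths (7/2, 7/2); label the merged cluster PX
  updated: d(N,PX)=61/2, d(PX,Y)=38
iteration 2: select N,Y (d=16); attach at lengths (8, 8); label the merged cluster NY
  updated: d(NY,PX)=137/4
iteration 3: select NY,PX (d=137/4); attach at lengths (73/8, 109/8); label the merged cluster NPXY
final tree: ((N:8,Y:8):73/8,(P:7/2,X:7/2):109/8)
total length: 183/4

73/8,109/8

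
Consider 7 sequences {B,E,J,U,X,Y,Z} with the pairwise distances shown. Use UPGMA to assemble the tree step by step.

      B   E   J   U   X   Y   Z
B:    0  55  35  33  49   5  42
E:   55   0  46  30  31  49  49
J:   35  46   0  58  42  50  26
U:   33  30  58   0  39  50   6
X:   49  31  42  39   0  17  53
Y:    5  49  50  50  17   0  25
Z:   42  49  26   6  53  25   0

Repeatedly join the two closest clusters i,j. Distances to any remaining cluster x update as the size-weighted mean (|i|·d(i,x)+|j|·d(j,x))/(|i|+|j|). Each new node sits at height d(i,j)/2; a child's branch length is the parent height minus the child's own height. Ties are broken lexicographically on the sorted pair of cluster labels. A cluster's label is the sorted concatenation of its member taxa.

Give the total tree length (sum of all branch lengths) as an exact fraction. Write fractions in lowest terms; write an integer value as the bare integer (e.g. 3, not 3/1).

step 1: merge (B,Y) at d=5; branch lengths B→5/2, Y→5/2; new cluster BY
  updated: d(BY,E)=52, d(BY,J)=85/2, d(BY,U)=83/2, d(BY,X)=33, d(BY,Z)=67/2
step 2: merge (U,Z) at d=6; branch lengths U→3, Z→3; new cluster UZ
  updated: d(BY,UZ)=75/2, d(E,UZ)=79/2, d(J,UZ)=42, d(UZ,X)=46
step 3: merge (E,X) at d=31; branch lengths E→31/2, X→31/2; new cluster EX
  updated: d(BY,EX)=85/2, d(EX,J)=44, d(EX,UZ)=171/4
step 4: merge (BY,UZ) at d=75/2; branch lengths BY→65/4, UZ→63/4; new cluster BUYZ
  updated: d(BUYZ,EX)=341/8, d(BUYZ,J)=169/4
step 5: merge (BUYZ,J) at d=169/4; branch lengths BUYZ→19/8, J→169/8; new cluster BJUYZ
  updated: d(BJUYZ,EX)=429/10
step 6: merge (BJUYZ,EX) at d=429/10; branch lengths BJUYZ→13/40, EX→119/20; new cluster BEJUXYZ
final tree: ((((B:5/2,Y:5/2):65/4,(U:3,Z:3):63/4):19/8,J:169/8):13/40,(E:31/2,X:31/2):119/20)
total length: 4151/40

4151/40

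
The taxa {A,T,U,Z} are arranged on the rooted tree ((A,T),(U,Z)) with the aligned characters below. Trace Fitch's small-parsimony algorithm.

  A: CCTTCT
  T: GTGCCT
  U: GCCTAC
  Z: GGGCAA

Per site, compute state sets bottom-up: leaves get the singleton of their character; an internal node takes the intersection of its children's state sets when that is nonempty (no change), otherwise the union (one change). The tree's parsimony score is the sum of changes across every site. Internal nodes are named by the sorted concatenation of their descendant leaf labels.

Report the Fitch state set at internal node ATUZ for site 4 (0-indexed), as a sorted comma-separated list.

[col 0] AT: children A:{C}, T:{G} ∪→ {C,G}; cost 1
[col 0] UZ: children U:{G}, Z:{G} ∩→ {G}; cost 0
[col 0] ATUZ: children AT:{C,G}, UZ:{G} ∩→ {G}; cost 0
[col 1] AT: children A:{C}, T:{T} ∪→ {C,T}; cost 1
[col 1] UZ: children U:{C}, Z:{G} ∪→ {C,G}; cost 1
[col 1] ATUZ: children AT:{C,T}, UZ:{C,G} ∩→ {C}; cost 0
[col 2] AT: children A:{T}, T:{G} ∪→ {G,T}; cost 1
[col 2] UZ: children U:{C}, Z:{G} ∪→ {C,G}; cost 1
[col 2] ATUZ: children AT:{G,T}, UZ:{C,G} ∩→ {G}; cost 0
[col 3] AT: children A:{T}, T:{C} ∪→ {C,T}; cost 1
[col 3] UZ: children U:{T}, Z:{C} ∪→ {C,T}; cost 1
[col 3] ATUZ: children AT:{C,T}, UZ:{C,T} ∩→ {C,T}; cost 0
[col 4] AT: children A:{C}, T:{C} ∩→ {C}; cost 0
[col 4] UZ: children U:{A}, Z:{A} ∩→ {A}; cost 0
[col 4] ATUZ: children AT:{C}, UZ:{A} ∪→ {A,C}; cost 1
[col 5] AT: children A:{T}, T:{T} ∩→ {T}; cost 0
[col 5] UZ: children U:{C}, Z:{A} ∪→ {A,C}; cost 1
[col 5] ATUZ: children AT:{T}, UZ:{A,C} ∪→ {A,C,T}; cost 1
per-site changes: [1, 2, 2, 2, 1, 2]; total = 10

A,C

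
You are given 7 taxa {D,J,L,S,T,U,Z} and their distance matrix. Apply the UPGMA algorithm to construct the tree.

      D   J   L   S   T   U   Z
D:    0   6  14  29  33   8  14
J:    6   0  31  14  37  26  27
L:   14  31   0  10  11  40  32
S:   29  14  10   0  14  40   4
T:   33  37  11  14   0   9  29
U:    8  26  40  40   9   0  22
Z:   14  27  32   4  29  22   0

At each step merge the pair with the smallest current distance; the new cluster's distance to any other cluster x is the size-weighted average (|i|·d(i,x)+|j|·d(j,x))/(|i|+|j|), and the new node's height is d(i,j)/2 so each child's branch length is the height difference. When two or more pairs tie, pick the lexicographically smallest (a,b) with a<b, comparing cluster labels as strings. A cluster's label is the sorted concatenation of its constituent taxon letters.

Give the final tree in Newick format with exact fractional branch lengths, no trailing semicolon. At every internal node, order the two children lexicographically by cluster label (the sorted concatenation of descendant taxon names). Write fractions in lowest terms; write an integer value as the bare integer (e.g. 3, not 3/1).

1. join S+Z (d=4) ⇒ SZ; edges |S|=2, |Z|=2
  updated: d(D,SZ)=43/2, d(J,SZ)=41/2, d(L,SZ)=21, d(SZ,T)=43/2, d(SZ,U)=31
2. join D+J (d=6) ⇒ DJ; edges |D|=3, |J|=3
  updated: d(DJ,L)=45/2, d(DJ,SZ)=21, d(DJ,T)=35, d(DJ,U)=17
3. join T+U (d=9) ⇒ TU; edges |T|=9/2, |U|=9/2
  updated: d(DJ,TU)=26, d(L,TU)=51/2, d(SZ,TU)=105/4
4. join DJ+SZ (d=21) ⇒ DJSZ; edges |DJ|=15/2, |SZ|=17/2
  updated: d(DJSZ,L)=87/4, d(DJSZ,TU)=209/8
5. join DJSZ+L (d=87/4) ⇒ DJLSZ; edges |DJSZ|=3/8, |L|=87/8
  updated: d(DJLSZ,TU)=26
6. join DJLSZ+TU (d=26) ⇒ DJLSTUZ; edges |DJLSZ|=17/8, |TU|=17/2
final tree: ((((D:3,J:3):15/2,(S:2,Z:2):17/2):3/8,L:87/8):17/8,(T:9/2,U:9/2):17/2)
total length: 455/8

((((D:3,J:3):15/2,(S:2,Z:2):17/2):3/8,L:87/8):17/8,(T:9/2,U:9/2):17/2)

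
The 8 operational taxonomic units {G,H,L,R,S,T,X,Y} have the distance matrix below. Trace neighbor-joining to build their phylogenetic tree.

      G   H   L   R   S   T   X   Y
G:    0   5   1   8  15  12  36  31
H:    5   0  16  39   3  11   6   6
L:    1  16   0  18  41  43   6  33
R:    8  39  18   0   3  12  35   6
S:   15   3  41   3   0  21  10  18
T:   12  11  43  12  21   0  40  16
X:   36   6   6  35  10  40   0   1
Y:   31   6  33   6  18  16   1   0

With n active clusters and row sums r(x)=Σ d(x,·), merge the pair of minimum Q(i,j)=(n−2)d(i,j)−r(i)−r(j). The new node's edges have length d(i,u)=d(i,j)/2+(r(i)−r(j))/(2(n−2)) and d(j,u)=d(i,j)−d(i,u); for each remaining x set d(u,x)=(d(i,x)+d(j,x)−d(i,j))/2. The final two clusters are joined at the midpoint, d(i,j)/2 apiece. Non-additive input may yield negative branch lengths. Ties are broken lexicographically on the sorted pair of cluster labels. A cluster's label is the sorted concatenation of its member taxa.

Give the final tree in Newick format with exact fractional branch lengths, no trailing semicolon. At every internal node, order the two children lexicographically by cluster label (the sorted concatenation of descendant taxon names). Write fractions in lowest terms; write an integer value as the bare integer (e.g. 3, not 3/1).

step 1: merge (G,L) at d=1, Q=-260; branch lengths G→-11/3, L→14/3; new cluster GL
  updated: d(GL,H)=10, d(GL,R)=25/2, d(GL,S)=55/2, d(GL,T)=27, d(GL,X)=41/2, d(GL,Y)=63/2
step 2: merge (X,Y) at d=1, Q=-186; branch lengths X→39/10, Y→-29/10; new cluster XY
  updated: d(GL,XY)=51/2, d(H,XY)=11/2, d(R,XY)=20, d(S,XY)=27/2, d(T,XY)=55/2
step 3: merge (R,S) at d=3, Q=-285/2; branch lengths R→61/16, S→-13/16; new cluster RS
  updated: d(GL,RS)=37/2, d(H,RS)=39/2, d(RS,T)=15, d(RS,XY)=61/4
step 4: merge (RS,T) at d=15, Q=-415/4; branch lengths RS→131/24, T→229/24; new cluster RST
  updated: d(GL,RST)=61/4, d(H,RST)=31/4, d(RST,XY)=111/8
step 5: merge (GL,RST) at d=61/4, Q=-457/8; branch lengths GL→355/32, RST→133/32; new cluster GLRST
  updated: d(GLRST,H)=5/4, d(GLRST,XY)=193/16
step 6: merge (GLRST,H) at d=5/4, Q=-301/16; branch lengths GLRST→125/32, H→-85/32; new cluster GHLRST
  updated: d(GHLRST,XY)=261/32
step 7: merge (GHLRST,XY) at d=261/32; branch lengths GHLRST→261/64, XY→261/64; new cluster GHLRSTXY
final tree: ((((G:-11/3,L:14/3):355/32,((R:61/16,S:-13/16):131/24,T:229/24):133/32):125/32,H:-85/32):261/64,(X:39/10,Y:-29/10):261/64)
total length: 1429/32

((((G:-11/3,L:14/3):355/32,((R:61/16,S:-13/16):131/24,T:229/24):133/32):125/32,H:-85/32):261/64,(X:39/10,Y:-29/10):261/64)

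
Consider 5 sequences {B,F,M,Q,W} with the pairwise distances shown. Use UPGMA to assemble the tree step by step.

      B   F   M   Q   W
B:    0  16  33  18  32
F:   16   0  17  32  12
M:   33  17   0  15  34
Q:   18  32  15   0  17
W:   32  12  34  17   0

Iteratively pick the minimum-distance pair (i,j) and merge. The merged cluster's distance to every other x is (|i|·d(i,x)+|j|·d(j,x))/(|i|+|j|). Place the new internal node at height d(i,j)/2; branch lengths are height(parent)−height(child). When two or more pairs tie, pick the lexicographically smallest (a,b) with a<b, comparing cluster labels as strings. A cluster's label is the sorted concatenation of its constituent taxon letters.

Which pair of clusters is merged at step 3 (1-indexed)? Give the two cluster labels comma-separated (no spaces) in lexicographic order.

1. join F+W (d=12) ⇒ FW; edges |F|=6, |W|=6
  updated: d(B,FW)=24, d(FW,M)=51/2, d(FW,Q)=49/2
2. join M+Q (d=15) ⇒ MQ; edges |M|=15/2, |Q|=15/2
  updated: d(B,MQ)=51/2, d(FW,MQ)=25
3. join B+FW (d=24) ⇒ BFW; edges |B|=12, |FW|=6
  updated: d(BFW,MQ)=151/6
4. join BFW+MQ (d=151/6) ⇒ BFMQW; edges |BFW|=7/12, |MQ|=61/12
final tree: ((B:12,(F:6,W:6):6):7/12,(M:15/2,Q:15/2):61/12)
total length: 152/3

B,FW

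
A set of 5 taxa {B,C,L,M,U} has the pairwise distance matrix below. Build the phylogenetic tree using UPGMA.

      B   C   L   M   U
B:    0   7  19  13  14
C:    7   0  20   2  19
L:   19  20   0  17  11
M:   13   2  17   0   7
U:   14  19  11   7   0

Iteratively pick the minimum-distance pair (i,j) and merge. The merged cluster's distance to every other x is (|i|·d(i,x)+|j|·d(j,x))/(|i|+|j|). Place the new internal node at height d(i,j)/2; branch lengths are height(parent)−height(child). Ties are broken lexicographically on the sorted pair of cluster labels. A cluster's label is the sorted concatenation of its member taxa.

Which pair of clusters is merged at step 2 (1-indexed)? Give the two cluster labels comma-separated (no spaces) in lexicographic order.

step 1: merge (C,M) at d=2; branch lengths C→1, M→1; new cluster CM
  updated: d(B,CM)=10, d(CM,L)=37/2, d(CM,U)=13
step 2: merge (B,CM) at d=10; branch lengths B→5, CM→4; new cluster BCM
  updated: d(BCM,L)=56/3, d(BCM,U)=40/3
step 3: merge (L,U) at d=11; branch lengths L→11/2, U→11/2; new cluster LU
  updated: d(BCM,LU)=16
step 4: merge (BCM,LU) at d=16; branch lengths BCM→3, LU→5/2; new cluster BCLMU
final tree: ((B:5,(C:1,M:1):4):3,(L:11/2,U:11/2):5/2)
total length: 55/2

B,CM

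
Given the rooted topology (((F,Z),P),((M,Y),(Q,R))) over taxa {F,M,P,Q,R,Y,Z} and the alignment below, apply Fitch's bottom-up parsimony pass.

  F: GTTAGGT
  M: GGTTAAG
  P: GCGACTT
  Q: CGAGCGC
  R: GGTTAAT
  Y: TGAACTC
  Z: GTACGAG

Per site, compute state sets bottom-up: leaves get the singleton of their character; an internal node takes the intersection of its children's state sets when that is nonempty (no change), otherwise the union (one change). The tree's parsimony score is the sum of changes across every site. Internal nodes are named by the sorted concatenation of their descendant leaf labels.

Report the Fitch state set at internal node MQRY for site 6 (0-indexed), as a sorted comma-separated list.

C

site 0, node FZ: F={G} ∩ Z={G} → {G} (+0)
site 0, node FPZ: FZ={G} ∩ P={G} → {G} (+0)
site 0, node MY: M={G} ∪ Y={T} → {G,T} (+1)
site 0, node QR: Q={C} ∪ R={G} → {C,G} (+1)
site 0, node MQRY: MY={G,T} ∩ QR={C,G} → {G} (+0)
site 0, node FMPQRYZ: FPZ={G} ∩ MQRY={G} → {G} (+0)
site 1, node FZ: F={T} ∩ Z={T} → {T} (+0)
site 1, node FPZ: FZ={T} ∪ P={C} → {C,T} (+1)
site 1, node MY: M={G} ∩ Y={G} → {G} (+0)
site 1, node QR: Q={G} ∩ R={G} → {G} (+0)
site 1, node MQRY: MY={G} ∩ QR={G} → {G} (+0)
site 1, node FMPQRYZ: FPZ={C,T} ∪ MQRY={G} → {C,G,T} (+1)
site 2, node FZ: F={T} ∪ Z={A} → {A,T} (+1)
site 2, node FPZ: FZ={A,T} ∪ P={G} → {A,G,T} (+1)
site 2, node MY: M={T} ∪ Y={A} → {A,T} (+1)
site 2, node QR: Q={A} ∪ R={T} → {A,T} (+1)
site 2, node MQRY: MY={A,T} ∩ QR={A,T} → {A,T} (+0)
site 2, node FMPQRYZ: FPZ={A,G,T} ∩ MQRY={A,T} → {A,T} (+0)
site 3, node FZ: F={A} ∪ Z={C} → {A,C} (+1)
site 3, node FPZ: FZ={A,C} ∩ P={A} → {A} (+0)
site 3, node MY: M={T} ∪ Y={A} → {A,T} (+1)
site 3, node QR: Q={G} ∪ R={T} → {G,T} (+1)
site 3, node MQRY: MY={A,T} ∩ QR={G,T} → {T} (+0)
site 3, node FMPQRYZ: FPZ={A} ∪ MQRY={T} → {A,T} (+1)
site 4, node FZ: F={G} ∩ Z={G} → {G} (+0)
site 4, node FPZ: FZ={G} ∪ P={C} → {C,G} (+1)
site 4, node MY: M={A} ∪ Y={C} → {A,C} (+1)
site 4, node QR: Q={C} ∪ R={A} → {A,C} (+1)
site 4, node MQRY: MY={A,C} ∩ QR={A,C} → {A,C} (+0)
site 4, node FMPQRYZ: FPZ={C,G} ∩ MQRY={A,C} → {C} (+0)
site 5, node FZ: F={G} ∪ Z={A} → {A,G} (+1)
site 5, node FPZ: FZ={A,G} ∪ P={T} → {A,G,T} (+1)
site 5, node MY: M={A} ∪ Y={T} → {A,T} (+1)
site 5, node QR: Q={G} ∪ R={A} → {A,G} (+1)
site 5, node MQRY: MY={A,T} ∩ QR={A,G} → {A} (+0)
site 5, node FMPQRYZ: FPZ={A,G,T} ∩ MQRY={A} → {A} (+0)
site 6, node FZ: F={T} ∪ Z={G} → {G,T} (+1)
site 6, node FPZ: FZ={G,T} ∩ P={T} → {T} (+0)
site 6, node MY: M={G} ∪ Y={C} → {C,G} (+1)
site 6, node QR: Q={C} ∪ R={T} → {C,T} (+1)
site 6, node MQRY: MY={C,G} ∩ QR={C,T} → {C} (+0)
site 6, node FMPQRYZ: FPZ={T} ∪ MQRY={C} → {C,T} (+1)
per-site changes: [2, 2, 4, 4, 3, 4, 4]; total = 23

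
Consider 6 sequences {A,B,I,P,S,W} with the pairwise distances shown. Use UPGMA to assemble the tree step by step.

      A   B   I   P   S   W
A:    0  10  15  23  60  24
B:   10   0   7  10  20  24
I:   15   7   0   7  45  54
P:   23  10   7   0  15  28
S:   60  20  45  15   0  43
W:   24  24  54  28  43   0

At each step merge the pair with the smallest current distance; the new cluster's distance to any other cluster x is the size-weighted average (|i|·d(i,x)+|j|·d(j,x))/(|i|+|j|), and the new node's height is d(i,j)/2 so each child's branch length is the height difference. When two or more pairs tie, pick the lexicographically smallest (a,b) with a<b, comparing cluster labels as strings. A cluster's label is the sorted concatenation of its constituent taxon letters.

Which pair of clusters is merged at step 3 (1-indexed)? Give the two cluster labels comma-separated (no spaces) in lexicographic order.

1. join B+I (d=7) ⇒ BI; edges |B|=7/2, |I|=7/2
  updated: d(A,BI)=25/2, d(BI,P)=17/2, d(BI,S)=65/2, d(BI,W)=39
2. join BI+P (d=17/2) ⇒ BIP; edges |BI|=3/4, |P|=17/4
  updated: d(A,BIP)=16, d(BIP,S)=80/3, d(BIP,W)=106/3
3. join A+BIP (d=16) ⇒ ABIP; edges |A|=8, |BIP|=15/4
  updated: d(ABIP,S)=35, d(ABIP,W)=65/2
4. join ABIP+W (d=65/2) ⇒ ABIPW; edges |ABIP|=33/4, |W|=65/4
  updated: d(ABIPW,S)=183/5
5. join ABIPW+S (d=183/5) ⇒ ABIPSW; edges |ABIPW|=41/20, |S|=183/10
final tree: (((A:8,((B:7/2,I:7/2):3/4,P:17/4):15/4):33/4,W:65/4):41/20,S:183/10)
total length: 343/5

A,BIP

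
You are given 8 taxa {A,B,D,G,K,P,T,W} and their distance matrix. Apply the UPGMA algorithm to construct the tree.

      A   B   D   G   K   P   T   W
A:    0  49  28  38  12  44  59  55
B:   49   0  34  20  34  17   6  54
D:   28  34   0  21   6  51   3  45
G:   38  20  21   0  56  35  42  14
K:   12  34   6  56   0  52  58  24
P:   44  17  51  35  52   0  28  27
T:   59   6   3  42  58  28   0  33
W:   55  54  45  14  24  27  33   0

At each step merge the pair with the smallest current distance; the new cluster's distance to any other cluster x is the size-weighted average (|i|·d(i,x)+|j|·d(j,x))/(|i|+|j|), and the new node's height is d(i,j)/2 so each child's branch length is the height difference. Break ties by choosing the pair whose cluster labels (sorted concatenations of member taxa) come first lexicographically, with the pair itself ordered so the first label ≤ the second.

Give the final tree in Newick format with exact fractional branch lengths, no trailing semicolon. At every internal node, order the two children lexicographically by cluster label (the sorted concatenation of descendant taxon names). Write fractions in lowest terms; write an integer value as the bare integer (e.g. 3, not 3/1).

((A:6,K:6):359/24,(((B:17/2,P:17/2):51/8,(D:3/2,T:3/2):107/8):39/16,(G:7,W:7):165/16):175/48)

step 1: merge (D,T) at d=3; branch lengths D→3/2, T→3/2; new cluster DT
  updated: d(A,DT)=87/2, d(B,DT)=20, d(DT,G)=63/2, d(DT,K)=32, d(DT,P)=79/2, d(DT,W)=39
step 2: merge (A,K) at d=12; branch lengths A→6, K→6; new cluster AK
  updated: d(AK,B)=83/2, d(AK,DT)=151/4, d(AK,G)=47, d(AK,P)=48, d(AK,W)=79/2
step 3: merge (G,W) at d=14; branch lengths G→7, W→7; new cluster GW
  updated: d(AK,GW)=173/4, d(B,GW)=37, d(DT,GW)=141/4, d(GW,P)=31
step 4: merge (B,P) at d=17; branch lengths B→17/2, P→17/2; new cluster BP
  updated: d(AK,BP)=179/4, d(BP,DT)=119/4, d(BP,GW)=34
step 5: merge (BP,DT) at d=119/4; branch lengths BP→51/8, DT→107/8; new cluster BDPT
  updated: d(AK,BDPT)=165/4, d(BDPT,GW)=277/8
step 6: merge (BDPT,GW) at d=277/8; branch lengths BDPT→39/16, GW→165/16; new cluster BDGPTW
  updated: d(AK,BDGPTW)=503/12
step 7: merge (AK,BDGPTW) at d=503/12; branch lengths AK→359/24, BDGPTW→175/48; new cluster ABDGKPTW
final tree: ((A:6,K:6):359/24,(((B:17/2,P:17/2):51/8,(D:3/2,T:3/2):107/8):39/16,(G:7,W:7):165/16):175/48)
total length: 4661/48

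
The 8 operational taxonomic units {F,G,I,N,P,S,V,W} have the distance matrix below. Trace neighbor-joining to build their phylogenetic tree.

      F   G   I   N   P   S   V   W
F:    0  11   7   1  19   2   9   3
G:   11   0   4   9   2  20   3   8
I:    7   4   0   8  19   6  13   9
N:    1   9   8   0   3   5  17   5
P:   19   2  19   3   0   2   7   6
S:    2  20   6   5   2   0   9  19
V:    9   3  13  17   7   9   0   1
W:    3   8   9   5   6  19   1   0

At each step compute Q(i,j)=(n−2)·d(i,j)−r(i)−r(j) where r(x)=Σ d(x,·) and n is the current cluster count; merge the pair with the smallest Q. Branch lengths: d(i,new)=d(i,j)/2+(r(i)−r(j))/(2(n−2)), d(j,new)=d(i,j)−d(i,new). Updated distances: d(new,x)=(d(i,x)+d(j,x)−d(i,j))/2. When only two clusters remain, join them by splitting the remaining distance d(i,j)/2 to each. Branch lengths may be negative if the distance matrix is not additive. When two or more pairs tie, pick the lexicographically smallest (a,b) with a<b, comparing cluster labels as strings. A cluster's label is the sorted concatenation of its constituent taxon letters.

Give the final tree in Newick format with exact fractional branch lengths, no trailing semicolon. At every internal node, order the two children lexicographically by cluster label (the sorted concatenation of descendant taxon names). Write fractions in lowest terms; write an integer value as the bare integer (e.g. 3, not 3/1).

1. join P+S (d=2, Q=-109) ⇒ PS; edges |P|=7/12, |S|=17/12
  updated: d(F,PS)=19/2, d(G,PS)=10, d(I,PS)=23/2, d(N,PS)=3, d(PS,V)=7, d(PS,W)=23/2
2. join V+W (d=1, Q=-165/2) ⇒ VW; edges |V|=7/4, |W|=-3/4
  updated: d(F,VW)=11/2, d(G,VW)=5, d(I,VW)=21/2, d(N,VW)=21/2, d(PS,VW)=35/4
3. join G+I (d=4, Q=-64) ⇒ GI; edges |G|=7/4, |I|=9/4
  updated: d(F,GI)=7, d(GI,N)=13/2, d(GI,PS)=35/4, d(GI,VW)=23/4
4. join N+PS (d=3, Q=-42) ⇒ NPS; edges |N|=0, |PS|=3
  updated: d(F,NPS)=15/4, d(GI,NPS)=49/8, d(NPS,VW)=65/8
5. join F+NPS (d=15/4, Q=-107/4) ⇒ FNPS; edges |F|=23/16, |NPS|=37/16
  updated: d(FNPS,GI)=75/16, d(FNPS,VW)=79/16
6. join FNPS+GI (d=75/16, Q=-123/8) ⇒ FGINPS; edges |FNPS|=31/16, |GI|=11/4
  updated: d(FGINPS,VW)=3
7. join FGINPS+VW (d=3) ⇒ FGINPSVW; edges |FGINPS|=3/2, |VW|=3/2
final tree: (((F:23/16,(N:0,(P:7/12,S:17/12):3):37/16):31/16,(G:7/4,I:9/4):11/4):3/2,(V:7/4,W:-3/4):3/2)
total length: 343/16

(((F:23/16,(N:0,(P:7/12,S:17/12):3):37/16):31/16,(G:7/4,I:9/4):11/4):3/2,(V:7/4,W:-3/4):3/2)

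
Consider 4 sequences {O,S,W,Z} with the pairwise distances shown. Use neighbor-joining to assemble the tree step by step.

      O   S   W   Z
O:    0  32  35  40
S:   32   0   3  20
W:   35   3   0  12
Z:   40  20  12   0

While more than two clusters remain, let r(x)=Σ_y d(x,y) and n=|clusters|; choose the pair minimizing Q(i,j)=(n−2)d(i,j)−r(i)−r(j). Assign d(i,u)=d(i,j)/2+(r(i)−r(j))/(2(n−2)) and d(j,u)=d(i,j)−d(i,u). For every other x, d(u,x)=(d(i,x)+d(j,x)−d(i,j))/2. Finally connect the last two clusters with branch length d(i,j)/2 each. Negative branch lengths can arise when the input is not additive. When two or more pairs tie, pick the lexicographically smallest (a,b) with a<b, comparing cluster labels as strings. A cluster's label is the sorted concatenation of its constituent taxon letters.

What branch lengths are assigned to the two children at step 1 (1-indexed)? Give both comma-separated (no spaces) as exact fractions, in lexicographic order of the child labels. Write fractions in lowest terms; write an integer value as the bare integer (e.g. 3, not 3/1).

115/4,45/4

iteration 1: select O,Z (d=40, Q=-99); attach at lengths (115/4, 45/4); label the merged cluster OZ
  updated: d(OZ,S)=6, d(OZ,W)=7/2
iteration 2: select OZ,S (d=6, Q=-25/2); attach at lengths (13/4, 11/4); label the merged cluster OSZ
  updated: d(OSZ,W)=1/4
iteration 3: select OSZ,W (d=1/4); attach at lengths (1/8, 1/8); label the merged cluster OSWZ
final tree: (((O:115/4,Z:45/4):13/4,S:11/4):1/8,W:1/8)
total length: 185/4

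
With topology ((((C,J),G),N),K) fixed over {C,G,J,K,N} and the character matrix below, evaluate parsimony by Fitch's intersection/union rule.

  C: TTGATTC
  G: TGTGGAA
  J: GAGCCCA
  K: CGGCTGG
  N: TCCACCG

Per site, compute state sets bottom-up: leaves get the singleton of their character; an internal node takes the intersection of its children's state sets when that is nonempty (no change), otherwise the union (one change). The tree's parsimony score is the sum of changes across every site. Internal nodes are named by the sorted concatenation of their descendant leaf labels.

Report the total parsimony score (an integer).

18

site 0, node CJ: C={T} ∪ J={G} → {G,T} (+1)
site 0, node CGJ: CJ={G,T} ∩ G={T} → {T} (+0)
site 0, node CGJN: CGJ={T} ∩ N={T} → {T} (+0)
site 0, node CGJKN: CGJN={T} ∪ K={C} → {C,T} (+1)
site 1, node CJ: C={T} ∪ J={A} → {A,T} (+1)
site 1, node CGJ: CJ={A,T} ∪ G={G} → {A,G,T} (+1)
site 1, node CGJN: CGJ={A,G,T} ∪ N={C} → {A,C,G,T} (+1)
site 1, node CGJKN: CGJN={A,C,G,T} ∩ K={G} → {G} (+0)
site 2, node CJ: C={G} ∩ J={G} → {G} (+0)
site 2, node CGJ: CJ={G} ∪ G={T} → {G,T} (+1)
site 2, node CGJN: CGJ={G,T} ∪ N={C} → {C,G,T} (+1)
site 2, node CGJKN: CGJN={C,G,T} ∩ K={G} → {G} (+0)
site 3, node CJ: C={A} ∪ J={C} → {A,C} (+1)
site 3, node CGJ: CJ={A,C} ∪ G={G} → {A,C,G} (+1)
site 3, node CGJN: CGJ={A,C,G} ∩ N={A} → {A} (+0)
site 3, node CGJKN: CGJN={A} ∪ K={C} → {A,C} (+1)
site 4, node CJ: C={T} ∪ J={C} → {C,T} (+1)
site 4, node CGJ: CJ={C,T} ∪ G={G} → {C,G,T} (+1)
site 4, node CGJN: CGJ={C,G,T} ∩ N={C} → {C} (+0)
site 4, node CGJKN: CGJN={C} ∪ K={T} → {C,T} (+1)
site 5, node CJ: C={T} ∪ J={C} → {C,T} (+1)
site 5, node CGJ: CJ={C,T} ∪ G={A} → {A,C,T} (+1)
site 5, node CGJN: CGJ={A,C,T} ∩ N={C} → {C} (+0)
site 5, node CGJKN: CGJN={C} ∪ K={G} → {C,G} (+1)
site 6, node CJ: C={C} ∪ J={A} → {A,C} (+1)
site 6, node CGJ: CJ={A,C} ∩ G={A} → {A} (+0)
site 6, node CGJN: CGJ={A} ∪ N={G} → {A,G} (+1)
site 6, node CGJKN: CGJN={A,G} ∩ K={G} → {G} (+0)
per-site changes: [2, 3, 2, 3, 3, 3, 2]; total = 18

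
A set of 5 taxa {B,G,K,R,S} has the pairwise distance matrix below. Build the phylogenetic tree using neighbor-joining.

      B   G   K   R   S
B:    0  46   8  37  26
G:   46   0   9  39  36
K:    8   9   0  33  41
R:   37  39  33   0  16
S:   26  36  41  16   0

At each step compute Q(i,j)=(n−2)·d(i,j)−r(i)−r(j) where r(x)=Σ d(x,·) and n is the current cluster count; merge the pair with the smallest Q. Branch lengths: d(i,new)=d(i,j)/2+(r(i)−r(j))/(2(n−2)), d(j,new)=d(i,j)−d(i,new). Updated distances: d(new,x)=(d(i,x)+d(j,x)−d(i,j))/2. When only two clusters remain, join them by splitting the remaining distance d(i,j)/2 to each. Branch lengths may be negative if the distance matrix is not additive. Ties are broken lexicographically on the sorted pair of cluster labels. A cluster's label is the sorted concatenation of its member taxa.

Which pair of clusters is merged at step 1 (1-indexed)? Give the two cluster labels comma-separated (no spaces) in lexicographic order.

iteration 1: select R,S (d=16, Q=-196); attach at lengths (9, 7); label the merged cluster RS
  updated: d(B,RS)=47/2, d(G,RS)=59/2, d(K,RS)=29
iteration 2: select B,RS (d=47/2, Q=-225/2); attach at lengths (85/8, 103/8); label the merged cluster BRS
  updated: d(BRS,G)=26, d(BRS,K)=27/4
iteration 3: select BRS,G (d=26, Q=-167/4); attach at lengths (95/8, 113/8); label the merged cluster BGRS
  updated: d(BGRS,K)=-41/8
iteration 4: select BGRS,K (d=-41/8); attach at lengths (-41/16, -41/16); label the merged cluster BGKRS
final tree: (((B:85/8,(R:9,S:7):103/8):95/8,G:113/8):-41/16,K:-41/16)
total length: 483/8

R,S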